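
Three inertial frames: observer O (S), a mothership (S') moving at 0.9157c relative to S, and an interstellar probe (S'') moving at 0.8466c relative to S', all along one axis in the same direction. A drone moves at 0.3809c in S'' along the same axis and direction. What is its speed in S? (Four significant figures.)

0.9967c

Apply u = (u'+v)/(1+u'v) twice. Drone in the mothership frame: (0.3809+0.8466)/(1+0.3809·0.8466) = 1.2275/1.32246994 = 0.92819c.
That velocity, transformed to the rest frame of observer O: (0.92819+0.9157)/(1+0.92819·0.9157) = 1.84389/1.849943583 = 0.99673c.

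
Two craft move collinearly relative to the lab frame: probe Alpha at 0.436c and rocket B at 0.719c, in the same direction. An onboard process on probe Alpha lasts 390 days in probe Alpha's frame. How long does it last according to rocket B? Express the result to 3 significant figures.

428 days

The velocity of probe Alpha relative to rocket B is (0.436 − 0.719)c / (1 − 0.436×0.719) = −0.41223c; relative speed 0.41223c.
At |u| = 0.41223c, γ = (1 − 0.169934)^(−1/2) = 1.0976.
Probe Alpha's interval is proper; time dilation gives Δt_B = γΔτ = 1.0976 × 390 days = 428 days.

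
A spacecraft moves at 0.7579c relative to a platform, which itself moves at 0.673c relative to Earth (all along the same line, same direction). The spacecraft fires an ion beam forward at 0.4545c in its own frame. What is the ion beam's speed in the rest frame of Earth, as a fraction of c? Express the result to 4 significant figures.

0.9800c

Apply u = (u'+v)/(1+u'v) twice. Ion beam in the platform frame: (0.4545+0.7579)/(1+0.4545·0.7579) = 1.2124/1.34446555 = 0.90177c.
That velocity, transformed to the rest frame of Earth: (0.90177+0.673)/(1+0.90177·0.673) = 1.57477/1.60689121 = 0.98001c.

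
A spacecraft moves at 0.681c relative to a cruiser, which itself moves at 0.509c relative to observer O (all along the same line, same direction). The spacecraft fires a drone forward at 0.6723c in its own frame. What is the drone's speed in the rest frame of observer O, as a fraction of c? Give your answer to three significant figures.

0.976c

Compose velocities in two stages. Stage 1 (into S'): u₁ = (0.6723+0.681)/(1+0.6723×0.681) = 0.92829.
Stage 2 (into S): u = (0.92829+0.509)/(1+0.92829×0.509) = 0.97609, so the speed is 0.976c.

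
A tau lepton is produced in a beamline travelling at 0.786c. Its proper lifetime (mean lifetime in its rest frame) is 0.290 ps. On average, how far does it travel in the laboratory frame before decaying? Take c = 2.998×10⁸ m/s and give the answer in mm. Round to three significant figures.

0.111 mm

γ = 1/√(1 − β²) = 1/√(1 − 0.617796) = 1/√0.382204 = 1/0.618226 = 1.6175.
Lab-frame lifetime: Δt = γτ = 1.6175 × 0.290 ps = 0.46907 ps.
Distance: d = vΔt = 0.786 × 2.998×10⁸ m/s × 4.6907×10^-13 s = 1.11×10^-4 m = 0.111 mm.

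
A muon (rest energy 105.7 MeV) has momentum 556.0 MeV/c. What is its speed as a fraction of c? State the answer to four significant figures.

0.9824c

pc/(mc²) = 556.0/105.7 = 5.2602 = βγ = β/√(1−β²).
So β² = x²/(1 + x²) with x = 5.2602: x² = 27.6697, β² = 27.6697/28.6697 = 0.96512, β = 0.9824.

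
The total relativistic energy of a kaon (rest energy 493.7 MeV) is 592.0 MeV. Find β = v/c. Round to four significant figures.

0.5518

γ = E/(mc²) = 592.0/493.7 = 1.1991.
β = √(1 − 1/γ²) = √(1 − 0.695487) = √0.304513 = 0.5518.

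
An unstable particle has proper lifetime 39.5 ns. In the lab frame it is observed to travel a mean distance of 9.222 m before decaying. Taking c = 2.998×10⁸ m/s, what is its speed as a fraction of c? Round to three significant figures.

0.614c

Lab distance = (lab lifetime)·v = γτ·βc, so βγ = d/(cτ) = 9.222/(2.998×10⁸ × 3.950×10^-8) = 0.77875.
With βγ = 0.77875: γ² = 1 + (βγ)² = 1.606452, and β = (βγ)/γ = 0.77875/1.26746 = 0.614.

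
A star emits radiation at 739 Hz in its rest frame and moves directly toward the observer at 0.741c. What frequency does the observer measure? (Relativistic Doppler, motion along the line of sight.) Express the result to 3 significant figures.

1920 Hz

Relativistic Doppler (source moving toward): f_obs = f_src · √((1+β)/(1−β)).
With β = 0.741: factor = √(1.741/0.259) = 2.5927.
f_obs = 739 × 2.5927 = 1920 Hz.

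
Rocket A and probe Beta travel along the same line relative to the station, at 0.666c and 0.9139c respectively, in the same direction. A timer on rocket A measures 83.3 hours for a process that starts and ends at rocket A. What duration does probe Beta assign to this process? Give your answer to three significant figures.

The velocity of rocket A relative to probe Beta is (0.666 − 0.9139)c / (1 − 0.666×0.9139) = −0.63346c; relative speed 0.63346c.
γ for this relative speed: γ = 1/√(1 − 0.401272) = 1.2924.
Rocket A's interval is proper; time dilation gives Δt_B = γΔτ = 1.2924 × 83.3 hours = 108 hours.

108 hours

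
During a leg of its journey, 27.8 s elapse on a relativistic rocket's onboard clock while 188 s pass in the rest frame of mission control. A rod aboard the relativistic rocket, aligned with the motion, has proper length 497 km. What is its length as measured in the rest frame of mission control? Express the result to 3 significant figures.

The time-dilation ratio gives γ = 188/27.8 = 6.76259.
L = L₀/γ = 497/6.76259 = 73.5 km.

73.5 km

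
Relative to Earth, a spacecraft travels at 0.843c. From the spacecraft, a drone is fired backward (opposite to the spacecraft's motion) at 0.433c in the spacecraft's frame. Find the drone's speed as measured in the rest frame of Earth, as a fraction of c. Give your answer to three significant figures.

0.646c

Relativistic velocity addition: u = (u' + v)/(1 + u'v/c²), with u' = −0.433c and v = 0.843c.
Numerator: −0.433 + 0.843 = 0.41. Denominator: 1 + (−0.433)(0.843) = 0.634981.
u = 0.41/0.634981 = 0.64569, so the speed is 0.646c.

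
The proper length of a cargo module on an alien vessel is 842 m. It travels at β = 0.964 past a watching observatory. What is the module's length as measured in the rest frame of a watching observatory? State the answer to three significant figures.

224 m

β² = 0.929296, so γ = 1/√0.070704 = 3.7608.
Length contraction: L = L₀/γ = 842/3.7608 = 224 m.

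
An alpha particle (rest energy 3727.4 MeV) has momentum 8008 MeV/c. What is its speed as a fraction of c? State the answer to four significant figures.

pc/(mc²) = 8008/3727.4 = 2.1484 = βγ = β/√(1−β²).
So β² = x²/(1 + x²) with x = 2.1484: x² = 4.61562, β² = 4.61562/5.61562 = 0.821925, β = 0.9066.

0.9066c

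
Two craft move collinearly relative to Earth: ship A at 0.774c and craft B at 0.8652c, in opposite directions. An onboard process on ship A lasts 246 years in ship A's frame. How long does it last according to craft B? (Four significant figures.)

Speed of ship A in craft B's frame: u = (v_A + v_B)/(1 + v_A v_B/c²) = (0.774 + 0.8652)/(1 + 0.774×0.8652) = 1.6392/1.6696648 = 0.98175; |u| = 0.98175c.
γ for this relative speed: γ = 1/√(1 − 0.963833) = 5.2583.
Ship A's interval is proper; time dilation gives Δt_B = γΔτ = 5.2583 × 246 years = 1294 years.

1294 years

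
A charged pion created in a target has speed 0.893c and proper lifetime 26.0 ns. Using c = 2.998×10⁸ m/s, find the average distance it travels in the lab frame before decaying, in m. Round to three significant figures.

15.5 m

Lorentz factor: γ = (1 − 0.797449)^(−1/2) = 2.2219.
Lab-frame lifetime: Δt = γτ = 2.2219 × 26.0 ns = 57.769 ns.
Distance: d = vΔt = 0.893 × 2.998×10⁸ m/s × 5.7769×10^-8 s = 15.5 m.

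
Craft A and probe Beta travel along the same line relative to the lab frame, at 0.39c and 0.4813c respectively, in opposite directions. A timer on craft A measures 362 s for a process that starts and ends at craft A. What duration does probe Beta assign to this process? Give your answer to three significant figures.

Transform craft A's velocity into probe Beta's frame: (0.39 + 0.4813)/(1 + 0.39·0.4813) = 0.8713/1.187707, so the relative speed is 0.7336c.
γ for this relative speed: γ = 1/√(1 − 0.538169) = 1.4715.
Craft A's interval is proper; time dilation gives Δt_B = γΔτ = 1.4715 × 362 s = 533 s.

533 s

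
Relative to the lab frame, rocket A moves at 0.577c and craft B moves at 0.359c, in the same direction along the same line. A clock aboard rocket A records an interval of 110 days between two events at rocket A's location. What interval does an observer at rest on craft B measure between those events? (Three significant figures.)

Transform rocket A's velocity into craft B's frame: (0.577 − 0.359)/(1 − 0.577·0.359) = 0.218/0.792857, so the relative speed is 0.27496c.
At |u| = 0.27496c, γ = (1 − 0.075603)^(−1/2) = 1.0401.
Rocket A's interval is proper; time dilation gives Δt_B = γΔτ = 1.0401 × 110 days = 114 days.

114 days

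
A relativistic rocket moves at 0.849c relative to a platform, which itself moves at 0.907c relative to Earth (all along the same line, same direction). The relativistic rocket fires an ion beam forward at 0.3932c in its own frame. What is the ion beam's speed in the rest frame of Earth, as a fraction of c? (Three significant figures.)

Compose velocities in two stages. Stage 1 (into S'): u₁ = (0.3932+0.849)/(1+0.3932×0.849) = 0.93131.
Stage 2 (into S): u = (0.93131+0.907)/(1+0.93131×0.907) = 0.99654, so the speed is 0.997c.

0.997c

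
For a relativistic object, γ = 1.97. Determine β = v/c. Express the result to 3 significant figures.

0.862

β = √(1 − 1/γ²) = √(1 − 1/3.8809) = √0.742328 = 0.862.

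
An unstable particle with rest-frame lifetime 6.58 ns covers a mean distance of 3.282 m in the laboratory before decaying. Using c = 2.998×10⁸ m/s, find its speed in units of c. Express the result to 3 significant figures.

0.857c

Let x = d/(cτ) = 3.282 m / (2.998×10⁸ m/s × 6.580×10^-9 s) = 1.6637. Since d = βγcτ, x = βγ = β/√(1−β²).
Solving: β² = x²/(1+x²) = 2.7679/3.7679 = 0.7346, so β = 0.857.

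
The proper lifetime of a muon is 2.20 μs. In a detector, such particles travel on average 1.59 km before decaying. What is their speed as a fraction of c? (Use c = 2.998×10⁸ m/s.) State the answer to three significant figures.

0.924c

Lab distance = (lab lifetime)·v = γτ·βc, so βγ = d/(cτ) = 1590/(2.998×10⁸ × 2.200×10^-6) = 2.4107.
With βγ = 2.4107: γ² = 1 + (βγ)² = 6.81147, and β = (βγ)/γ = 2.4107/2.60988 = 0.924.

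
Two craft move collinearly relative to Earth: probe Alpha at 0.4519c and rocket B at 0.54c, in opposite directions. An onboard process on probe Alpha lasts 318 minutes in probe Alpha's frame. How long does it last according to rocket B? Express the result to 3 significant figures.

The velocity of probe Alpha relative to rocket B is (0.4519 + 0.54)c / (1 + 0.4519×0.54) = 0.79733c; relative speed 0.79733c.
At |u| = 0.79733c, γ = (1 − 0.635735)^(−1/2) = 1.6569.
Probe Alpha's interval is proper; time dilation gives Δt_B = γΔτ = 1.6569 × 318 minutes = 527 minutes.

527 minutes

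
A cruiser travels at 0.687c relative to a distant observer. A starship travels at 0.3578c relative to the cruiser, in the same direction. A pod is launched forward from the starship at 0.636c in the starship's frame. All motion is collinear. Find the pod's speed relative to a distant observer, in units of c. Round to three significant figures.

Apply u = (u'+v)/(1+u'v) twice. Pod in the cruiser frame: (0.636+0.3578)/(1+0.636·0.3578) = 0.9938/1.2275608 = 0.80957c.
That velocity, transformed to the rest frame of a distant observer: (0.80957+0.687)/(1+0.80957·0.687) = 1.49657/1.55617459 = 0.9617c.

0.962c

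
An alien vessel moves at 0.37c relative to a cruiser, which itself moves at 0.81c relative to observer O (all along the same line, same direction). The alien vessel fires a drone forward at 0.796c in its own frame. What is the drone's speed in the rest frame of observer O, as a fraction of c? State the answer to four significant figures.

Apply u = (u'+v)/(1+u'v) twice. Drone in the cruiser frame: (0.796+0.37)/(1+0.796·0.37) = 1.166/1.29452 = 0.90072c.
That velocity, transformed to the rest frame of observer O: (0.90072+0.81)/(1+0.90072·0.81) = 1.71072/1.7295832 = 0.98909c.

0.9891c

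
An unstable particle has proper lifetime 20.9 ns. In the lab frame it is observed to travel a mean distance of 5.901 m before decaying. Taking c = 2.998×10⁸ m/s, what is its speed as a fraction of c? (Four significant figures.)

0.6856c

d = βγcτ ⇒ βγ = d/(cτ) = 5.901 m / (6.26582 m) = 0.94178.
β = (βγ)/√(1+(βγ)²) = 0.94178/√1.88695 = 0.6856.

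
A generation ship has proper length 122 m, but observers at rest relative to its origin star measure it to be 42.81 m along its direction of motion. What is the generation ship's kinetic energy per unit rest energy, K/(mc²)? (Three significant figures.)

1.85

γ = L₀/L = 122/42.81 = 2.8498.
K/(mc²) = γ − 1 = 2.8498 − 1 = 1.85.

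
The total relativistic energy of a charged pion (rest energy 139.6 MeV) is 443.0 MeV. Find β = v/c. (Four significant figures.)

Total energy E = γmc² gives γ = 443.0/139.6 = 3.1734.
Hence β = √(1 − 1/γ²) = √(1 − 0.0993003) = √0.9006997 = 0.9491.

0.9491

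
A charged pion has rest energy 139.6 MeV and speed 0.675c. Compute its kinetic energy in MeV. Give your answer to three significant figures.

49.6 MeV

Lorentz factor: γ = (1 − 0.455625)^(−1/2) = 1.35535.
Kinetic energy: K = (γ − 1)mc² = (1.35535 − 1) × 139.6 MeV = 0.35535 × 139.6 = 49.6 MeV.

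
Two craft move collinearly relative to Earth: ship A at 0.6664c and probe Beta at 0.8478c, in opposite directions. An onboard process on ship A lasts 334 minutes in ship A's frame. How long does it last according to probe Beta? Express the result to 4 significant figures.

1322 minutes

Transform ship A's velocity into probe Beta's frame: (0.6664 + 0.8478)/(1 + 0.6664·0.8478) = 1.5142/1.56497392, so the relative speed is 0.96756c.
γ for this relative speed: γ = 1/√(1 − 0.936172) = 3.9582.
Ship A's interval is proper; time dilation gives Δt_B = γΔτ = 3.9582 × 334 minutes = 1322 minutes.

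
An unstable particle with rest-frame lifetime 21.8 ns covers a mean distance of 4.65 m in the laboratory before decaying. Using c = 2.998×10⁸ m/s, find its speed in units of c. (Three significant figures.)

Lab distance = (lab lifetime)·v = γτ·βc, so βγ = d/(cτ) = 4.650/(2.998×10⁸ × 2.180×10^-8) = 0.71148.
With βγ = 0.71148: γ² = 1 + (βγ)² = 1.506204, and β = (βγ)/γ = 0.71148/1.22728 = 0.580.

0.580c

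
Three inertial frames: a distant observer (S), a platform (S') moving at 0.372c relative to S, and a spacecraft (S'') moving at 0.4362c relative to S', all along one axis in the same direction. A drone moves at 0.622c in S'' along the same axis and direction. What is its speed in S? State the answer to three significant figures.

0.920c

Compose velocities in two stages. Stage 1 (into S'): u₁ = (0.622+0.4362)/(1+0.622×0.4362) = 0.83237.
Stage 2 (into S): u = (0.83237+0.372)/(1+0.83237×0.372) = 0.91962, so the speed is 0.920c.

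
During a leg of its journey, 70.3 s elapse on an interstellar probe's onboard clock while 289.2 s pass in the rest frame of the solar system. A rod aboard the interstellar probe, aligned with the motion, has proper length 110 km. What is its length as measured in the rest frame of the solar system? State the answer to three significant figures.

γ = Δt/Δτ = 289.2/70.3 = 4.1138.
L = L₀/γ = 110/4.1138 = 26.7 km.

26.7 km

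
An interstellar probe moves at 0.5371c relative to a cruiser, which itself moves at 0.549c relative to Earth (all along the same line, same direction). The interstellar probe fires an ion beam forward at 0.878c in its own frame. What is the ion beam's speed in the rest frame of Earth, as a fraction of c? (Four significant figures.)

0.9887c

Compose velocities in two stages. Stage 1 (into S'): u₁ = (0.878+0.5371)/(1+0.878×0.5371) = 0.96162.
Stage 2 (into S): u = (0.96162+0.549)/(1+0.96162×0.549) = 0.98867, so the speed is 0.9887c.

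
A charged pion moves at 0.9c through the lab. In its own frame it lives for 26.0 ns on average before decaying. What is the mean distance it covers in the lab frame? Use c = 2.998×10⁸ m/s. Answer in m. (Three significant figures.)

With β = 0.9, γ = 1/√(1 − 0.9²) = 1/√0.19 = 2.2942.
Lab-frame lifetime: Δt = γτ = 2.2942 × 26.0 ns = 59.649 ns.
Distance: d = vΔt = 0.9 × 2.998×10⁸ m/s × 5.9649×10^-8 s = 16.1 m.

16.1 m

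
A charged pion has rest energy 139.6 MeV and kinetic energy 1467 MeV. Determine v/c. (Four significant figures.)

K = (γ−1)mc², so γ = 1 + 1467/139.6 = 11.509.
Then v/c = √(1 − γ⁻²) = √(1 − 0.00754962) = √0.99245038 = 0.9962.

0.9962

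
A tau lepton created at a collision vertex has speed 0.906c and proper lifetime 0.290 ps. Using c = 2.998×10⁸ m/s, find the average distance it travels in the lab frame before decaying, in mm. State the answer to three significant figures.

0.186 mm

With β = 0.906, γ = 1/√(1 − 0.906²) = 1/√0.179164 = 2.3625.
Lab-frame lifetime: Δt = γτ = 2.3625 × 0.290 ps = 0.68512 ps.
Distance: d = vΔt = 0.906 × 2.998×10⁸ m/s × 6.8512×10^-13 s = 1.86×10^-4 m = 0.186 mm.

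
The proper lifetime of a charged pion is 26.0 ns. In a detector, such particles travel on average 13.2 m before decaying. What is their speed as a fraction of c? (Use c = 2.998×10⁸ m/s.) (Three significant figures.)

0.861c

Let x = d/(cτ) = 13.20 m / (2.998×10⁸ m/s × 2.600×10^-8 s) = 1.6934. Since d = βγcτ, x = βγ = β/√(1−β²).
Solving: β² = x²/(1+x²) = 2.8676/3.8676 = 0.741442, so β = 0.861.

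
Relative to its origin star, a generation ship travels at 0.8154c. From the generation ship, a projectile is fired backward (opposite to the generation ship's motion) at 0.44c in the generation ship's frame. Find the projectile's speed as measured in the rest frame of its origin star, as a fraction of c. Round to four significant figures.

0.5854c

In units of c, u = (u' + v)/(1 + u'v) with u' = −0.44 and v = 0.8154.
Numerator: −0.44 + 0.8154 = 0.3754. Denominator: 1 + (−0.44)(0.8154) = 0.641224.
u = 0.3754/0.641224 = 0.58544, so the speed is 0.5854c.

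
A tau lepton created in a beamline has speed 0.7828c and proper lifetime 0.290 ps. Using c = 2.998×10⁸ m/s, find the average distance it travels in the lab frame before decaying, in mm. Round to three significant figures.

0.109 mm

With β = 0.7828, γ = 1/√(1 − 0.7828²) = 1/√0.38722416 = 1.607.
Lab-frame lifetime: Δt = γτ = 1.607 × 0.290 ps = 0.46603 ps.
Distance: d = vΔt = 0.7828 × 2.998×10⁸ m/s × 4.6603×10^-13 s = 1.09×10^-4 m = 0.109 mm.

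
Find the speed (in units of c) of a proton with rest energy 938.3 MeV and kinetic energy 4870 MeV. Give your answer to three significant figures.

K = (γ−1)mc², so γ = 1 + 4870/938.3 = 6.1902.
Then v/c = √(1 − γ⁻²) = √(1 − 0.026097) = √0.973903 = 0.987.

0.987c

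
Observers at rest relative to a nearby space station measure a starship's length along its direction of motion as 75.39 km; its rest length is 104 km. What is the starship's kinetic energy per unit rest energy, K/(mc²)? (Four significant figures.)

0.3795

From L = L₀/γ: γ = 104/75.39 = 1.37949.
K/(mc²) = γ − 1 = 1.37949 − 1 = 0.3795.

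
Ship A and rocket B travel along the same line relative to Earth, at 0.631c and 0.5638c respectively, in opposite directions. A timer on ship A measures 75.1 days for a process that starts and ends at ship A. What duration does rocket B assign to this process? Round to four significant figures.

158.9 days

Transform ship A's velocity into rocket B's frame: (0.631 + 0.5638)/(1 + 0.631·0.5638) = 1.1948/1.3557578, so the relative speed is 0.88128c.
At |u| = 0.88128c, γ = (1 − 0.776654)^(−1/2) = 2.116.
Ship A's interval is proper; time dilation gives Δt_B = γΔτ = 2.116 × 75.1 days = 158.9 days.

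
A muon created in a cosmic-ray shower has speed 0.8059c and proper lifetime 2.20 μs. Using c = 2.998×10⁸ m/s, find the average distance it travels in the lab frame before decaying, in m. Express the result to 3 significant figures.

β² = 0.64947481, so γ = 1/√0.35052519 = 1.689.
Lab-frame lifetime: Δt = γτ = 1.689 × 2.20 μs = 3.7158 μs.
Distance: d = vΔt = 0.8059 × 2.998×10⁸ m/s × 3.7158×10^-6 s = 898 m.

898 m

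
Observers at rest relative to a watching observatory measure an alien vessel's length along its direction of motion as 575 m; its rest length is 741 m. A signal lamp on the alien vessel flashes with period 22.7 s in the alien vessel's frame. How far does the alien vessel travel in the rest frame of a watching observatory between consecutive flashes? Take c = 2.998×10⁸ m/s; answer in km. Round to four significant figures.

γ = L₀/L = 741/575 = 1.2887.
β = √(1 − 1/γ²) = 0.63076. Lab-frame period = γτ = 1.2887×22.7 s = 29.253 s. Distance = βc × γτ = 0.63076 × 2.998×10⁸ m/s × 29.253 s = 5.5318×10^9 m = 5.532×10^6 km.

5.532×10^6 km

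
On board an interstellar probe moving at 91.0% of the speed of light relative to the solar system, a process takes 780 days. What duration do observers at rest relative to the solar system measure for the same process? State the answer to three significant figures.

1880 days

With β = 0.91, γ = 1/√(1 − 0.91²) = 1/√0.1719 = 2.4119.
The onboard clock measures proper time, so the interval in the rest frame of the solar system is dilated: Δt = γ·Δτ = 2.4119 × 780 days = 1880 days.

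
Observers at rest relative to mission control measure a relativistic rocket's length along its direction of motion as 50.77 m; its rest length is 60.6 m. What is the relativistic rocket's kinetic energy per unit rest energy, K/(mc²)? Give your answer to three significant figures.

γ = L₀/L = 60.6/50.77 = 1.19362.
K/(mc²) = γ − 1 = 1.19362 − 1 = 0.194.

0.194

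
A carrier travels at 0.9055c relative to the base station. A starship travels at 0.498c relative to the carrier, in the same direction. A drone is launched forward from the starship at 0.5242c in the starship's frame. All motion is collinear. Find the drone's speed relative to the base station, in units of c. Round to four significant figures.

0.9897c

First combine the drone and starship (S''→S'): u₁ = (0.5242 + 0.498)/(1 + 0.5242×0.498) = 1.0222/1.2610516 = 0.81059.
Then combine with the carrier (S'→S): u = (0.81059 + 0.9055)/(1 + 0.81059×0.9055) = 1.71609/1.733989245 = 0.98968.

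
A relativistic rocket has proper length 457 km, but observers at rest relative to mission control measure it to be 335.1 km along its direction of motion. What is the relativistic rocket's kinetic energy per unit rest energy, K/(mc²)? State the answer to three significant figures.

γ = L₀/L = 457/335.1 = 1.36377.
K/(mc²) = γ − 1 = 1.36377 − 1 = 0.364.

0.364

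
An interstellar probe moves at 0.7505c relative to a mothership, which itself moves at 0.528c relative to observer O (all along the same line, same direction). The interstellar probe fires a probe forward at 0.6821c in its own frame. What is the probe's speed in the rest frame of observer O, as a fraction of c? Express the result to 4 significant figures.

0.9835c

First combine the probe and interstellar probe (S''→S'): u₁ = (0.6821 + 0.7505)/(1 + 0.6821×0.7505) = 1.4326/1.51191605 = 0.94754.
Then combine with the mothership (S'→S): u = (0.94754 + 0.528)/(1 + 0.94754×0.528) = 1.47554/1.50030112 = 0.9835.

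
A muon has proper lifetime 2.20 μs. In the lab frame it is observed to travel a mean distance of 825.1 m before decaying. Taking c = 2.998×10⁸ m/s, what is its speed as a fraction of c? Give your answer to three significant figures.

0.781c

d = βγcτ ⇒ βγ = d/(cτ) = 825.1 m / (659.56 m) = 1.251.
β = (βγ)/√(1+(βγ)²) = 1.251/√2.565 = 0.781.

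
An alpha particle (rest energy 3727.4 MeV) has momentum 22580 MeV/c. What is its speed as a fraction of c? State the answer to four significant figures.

0.9866c

pc/(mc²) = 22580/3727.4 = 6.0578 = βγ = β/√(1−β²).
So β² = x²/(1 + x²) with x = 6.0578: x² = 36.6969, β² = 36.6969/37.6969 = 0.973473, β = 0.9866.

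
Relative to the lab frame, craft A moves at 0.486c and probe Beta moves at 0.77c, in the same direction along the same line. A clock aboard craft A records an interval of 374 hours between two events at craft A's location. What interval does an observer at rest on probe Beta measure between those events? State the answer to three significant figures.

420 hours

The velocity of craft A relative to probe Beta is (0.486 − 0.77)c / (1 − 0.486×0.77) = −0.45383c; relative speed 0.45383c.
γ for this relative speed: γ = 1/√(1 − 0.205962) = 1.1222.
Craft A's interval is proper; time dilation gives Δt_B = γΔτ = 1.1222 × 374 hours = 420 hours.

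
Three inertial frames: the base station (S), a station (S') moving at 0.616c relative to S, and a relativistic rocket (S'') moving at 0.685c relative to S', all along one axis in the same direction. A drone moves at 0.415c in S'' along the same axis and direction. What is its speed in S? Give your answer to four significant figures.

Compose velocities in two stages. Stage 1 (into S'): u₁ = (0.415+0.685)/(1+0.415×0.685) = 0.85651.
Stage 2 (into S): u = (0.85651+0.616)/(1+0.85651×0.616) = 0.96393, so the speed is 0.9639c.

0.9639c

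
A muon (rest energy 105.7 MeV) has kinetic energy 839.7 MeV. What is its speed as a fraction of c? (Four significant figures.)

0.9937c

K = (γ−1)mc², so γ = 1 + 839.7/105.7 = 8.9442.
Then v/c = √(1 − γ⁻²) = √(1 − 0.0125002) = √0.9874998 = 0.9937.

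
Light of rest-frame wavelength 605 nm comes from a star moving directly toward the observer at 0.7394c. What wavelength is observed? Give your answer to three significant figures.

Relativistic Doppler for wavelength: λ_obs = λ_src · √((1−β)/(1+β)).
With β = 0.7394: factor = √(0.2606/1.7394) = 0.38707.
λ_obs = 605 × 0.38707 = 234 nm.

234 nm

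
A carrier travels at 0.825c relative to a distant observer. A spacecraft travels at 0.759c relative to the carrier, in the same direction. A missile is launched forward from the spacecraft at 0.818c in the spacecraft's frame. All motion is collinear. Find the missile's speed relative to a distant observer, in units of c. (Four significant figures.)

0.9974c

First combine the missile and spacecraft (S''→S'): u₁ = (0.818 + 0.759)/(1 + 0.818×0.759) = 1.577/1.620862 = 0.97294.
Then combine with the carrier (S'→S): u = (0.97294 + 0.825)/(1 + 0.97294×0.825) = 1.79794/1.8026755 = 0.99737.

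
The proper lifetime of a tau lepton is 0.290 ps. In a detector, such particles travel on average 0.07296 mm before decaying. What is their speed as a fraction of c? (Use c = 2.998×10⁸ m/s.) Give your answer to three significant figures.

0.643c

Lab distance = (lab lifetime)·v = γτ·βc, so βγ = d/(cτ) = 7.296×10^-5/(2.998×10⁸ × 2.900×10^-13) = 0.83918.
With βγ = 0.83918: γ² = 1 + (βγ)² = 1.704223, and β = (βγ)/γ = 0.83918/1.30546 = 0.643.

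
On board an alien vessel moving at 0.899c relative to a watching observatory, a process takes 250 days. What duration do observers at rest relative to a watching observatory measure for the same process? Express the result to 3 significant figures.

γ = 1/√(1 − β²) = 1/√(1 − 0.808201) = 1/√0.191799 = 1/0.437949 = 2.2834.
The onboard clock measures proper time, so the interval in the rest frame of a watching observatory is dilated: Δt = γ·Δτ = 2.2834 × 250 days = 571 days.

571 days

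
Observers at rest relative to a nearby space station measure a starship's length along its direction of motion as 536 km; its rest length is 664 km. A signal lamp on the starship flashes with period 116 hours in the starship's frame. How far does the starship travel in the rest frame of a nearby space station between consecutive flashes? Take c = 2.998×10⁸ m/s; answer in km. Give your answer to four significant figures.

γ = L₀/L = 664/536 = 1.23881.
β = √(1 − 1/γ²) = 0.59024. Lab-frame period = γτ = 1.23881×116 hours = 143.7 hours. Distance = βc × γτ = 0.59024 × 2.998×10⁸ m/s × 517320 s = 9.1542×10^13 m = 9.154×10^10 km.

9.154×10^10 km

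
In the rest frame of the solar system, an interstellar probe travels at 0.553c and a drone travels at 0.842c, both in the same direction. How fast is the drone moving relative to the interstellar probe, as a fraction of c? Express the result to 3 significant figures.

0.541c

Transform to the interstellar probe's frame: u' = (u − v)/(1 − uv/c²).
u' = (0.842 − 0.553)/(1 − 0.842×0.553) = 0.289/0.534374 = 0.54082.
Speed in the interstellar probe's frame: 0.541c (in the same direction).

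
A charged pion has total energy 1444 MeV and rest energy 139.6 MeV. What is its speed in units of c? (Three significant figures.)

γ = E/(mc²) = 1444/139.6 = 10.344.
β = √(1 − 1/γ²) = √(1 − 0.00934594) = √0.99065406 = 0.995.

0.995c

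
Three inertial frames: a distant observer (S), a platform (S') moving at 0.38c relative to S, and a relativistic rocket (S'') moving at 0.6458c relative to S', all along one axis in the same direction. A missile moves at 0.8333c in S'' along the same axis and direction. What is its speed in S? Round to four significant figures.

0.9826c

Apply u = (u'+v)/(1+u'v) twice. Missile in the platform frame: (0.8333+0.6458)/(1+0.8333·0.6458) = 1.4791/1.53814514 = 0.96161c.
That velocity, transformed to the rest frame of a distant observer: (0.96161+0.38)/(1+0.96161·0.38) = 1.34161/1.3654118 = 0.98257c.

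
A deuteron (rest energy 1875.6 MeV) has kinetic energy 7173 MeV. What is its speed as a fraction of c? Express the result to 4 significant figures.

0.9783c

γ = 1 + K/(mc²) = 1 + 7173/1875.6 = 4.8244.
β = √(1 − 1/γ²) = √(1 − 0.0429649) = √0.9570351 = 0.9783.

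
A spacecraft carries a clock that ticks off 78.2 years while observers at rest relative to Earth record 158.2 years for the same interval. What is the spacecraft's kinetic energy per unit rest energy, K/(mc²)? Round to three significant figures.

1.02

γ = Δt/Δτ = 158.2/78.2 = 2.02302.
Since K = (γ−1)mc², K/(mc²) = 2.02302 − 1 = 1.02.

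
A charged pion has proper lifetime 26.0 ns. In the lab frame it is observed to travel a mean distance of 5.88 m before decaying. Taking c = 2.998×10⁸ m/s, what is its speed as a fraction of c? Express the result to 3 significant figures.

0.602c

Lab distance = (lab lifetime)·v = γτ·βc, so βγ = d/(cτ) = 5.880/(2.998×10⁸ × 2.600×10^-8) = 0.75435.
With βγ = 0.75435: γ² = 1 + (βγ)² = 1.569044, and β = (βγ)/γ = 0.75435/1.25261 = 0.602.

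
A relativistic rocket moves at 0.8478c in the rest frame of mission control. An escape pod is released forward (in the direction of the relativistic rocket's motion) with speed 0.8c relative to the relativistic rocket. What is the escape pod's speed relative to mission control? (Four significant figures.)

Relativistic velocity addition: u = (u' + v)/(1 + u'v/c²), with u' = 0.8c and v = 0.8478c.
Numerator: 0.8 + 0.8478 = 1.6478. Denominator: 1 + (0.8)(0.8478) = 1.67824.
u = 1.6478/1.67824 = 0.98186, so the speed is 0.9819c.

0.9819c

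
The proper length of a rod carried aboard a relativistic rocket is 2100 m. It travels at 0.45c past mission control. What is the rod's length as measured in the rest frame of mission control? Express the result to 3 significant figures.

With β = 0.45, γ = 1/√(1 − 0.45²) = 1/√0.7975 = 1.1198.
Along the direction of motion the measured length is L₀/γ = 2100/1.1198 = 1880 m.

1880 m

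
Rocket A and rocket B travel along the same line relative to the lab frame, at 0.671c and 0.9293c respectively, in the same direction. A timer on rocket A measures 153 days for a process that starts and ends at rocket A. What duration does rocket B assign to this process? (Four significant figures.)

Speed of rocket A in rocket B's frame: u = (v_A − v_B)/(1 − v_A v_B/c²) = (0.671 − 0.9293)/(1 − 0.671×0.9293) = −0.2583/0.3764397 = −0.68617; |u| = 0.68617c.
γ for this relative speed: γ = 1/√(1 − 0.470829) = 1.3747.
The clock on rocket A records proper time, so rocket B measures Δt = γΔτ = 1.3747 × 153 = 210.3 days.

210.3 days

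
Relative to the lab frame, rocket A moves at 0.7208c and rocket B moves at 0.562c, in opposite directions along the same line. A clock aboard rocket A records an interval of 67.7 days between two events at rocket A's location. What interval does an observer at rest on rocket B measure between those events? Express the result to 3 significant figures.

The velocity of rocket A relative to rocket B is (0.7208 + 0.562)c / (1 + 0.7208×0.562) = 0.91297c; relative speed 0.91297c.
At |u| = 0.91297c, γ = (1 − 0.833514)^(−1/2) = 2.4508.
The clock on rocket A records proper time, so rocket B measures Δt = γΔτ = 2.4508 × 67.7 = 166 days.

166 days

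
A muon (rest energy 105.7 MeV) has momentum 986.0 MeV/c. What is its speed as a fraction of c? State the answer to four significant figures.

βγ = pc/(mc²) = 986.0/105.7 = 9.3283.
Since γ² = 1 + (βγ)² = 88.0172, γ = √88.0172 = 9.38175, and β = (βγ)/γ = 9.3283/9.38175 = 0.9943.

0.9943c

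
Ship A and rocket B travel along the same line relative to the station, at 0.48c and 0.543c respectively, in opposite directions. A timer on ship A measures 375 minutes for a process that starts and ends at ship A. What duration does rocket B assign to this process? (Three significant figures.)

642 minutes

Transform ship A's velocity into rocket B's frame: (0.48 + 0.543)/(1 + 0.48·0.543) = 1.023/1.26064, so the relative speed is 0.81149c.
At |u| = 0.81149c, γ = (1 − 0.658516)^(−1/2) = 1.7113.
The clock on ship A records proper time, so rocket B measures Δt = γΔτ = 1.7113 × 375 = 642 minutes.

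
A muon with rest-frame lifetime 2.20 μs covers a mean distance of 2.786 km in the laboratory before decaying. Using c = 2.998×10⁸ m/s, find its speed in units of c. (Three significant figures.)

d = βγcτ ⇒ βγ = d/(cτ) = 2786 m / (659.56 m) = 4.224.
β = (βγ)/√(1+(βγ)²) = 4.224/√18.8422 = 0.973.

0.973c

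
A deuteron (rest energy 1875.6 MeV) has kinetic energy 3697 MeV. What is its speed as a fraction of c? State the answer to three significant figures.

K = (γ−1)mc², so γ = 1 + 3697/1875.6 = 2.9711.
Then v/c = √(1 − γ⁻²) = √(1 − 0.113283) = √0.886717 = 0.942.

0.942c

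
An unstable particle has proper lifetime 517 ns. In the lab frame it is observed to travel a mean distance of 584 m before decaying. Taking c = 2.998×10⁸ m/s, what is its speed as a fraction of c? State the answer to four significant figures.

0.9665c

Lab distance = (lab lifetime)·v = γτ·βc, so βγ = d/(cτ) = 584.0/(2.998×10⁸ × 5.170×10^-7) = 3.7678.
With βγ = 3.7678: γ² = 1 + (βγ)² = 15.1963, and β = (βγ)/γ = 3.7678/3.89824 = 0.9665.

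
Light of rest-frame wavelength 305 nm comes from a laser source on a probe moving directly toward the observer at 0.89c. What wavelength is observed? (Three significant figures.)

73.6 nm

Relativistic Doppler for wavelength: λ_obs = λ_src · √((1−β)/(1+β)).
With β = 0.89: factor = √(0.11/1.89) = 0.24125.
λ_obs = 305 × 0.24125 = 73.6 nm.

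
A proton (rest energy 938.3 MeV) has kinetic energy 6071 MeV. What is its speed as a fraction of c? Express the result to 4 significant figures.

0.9910c

γ = 1 + K/(mc²) = 1 + 6071/938.3 = 7.4702.
β = √(1 − 1/γ²) = √(1 − 0.0179199) = √0.9820801 = 0.9910.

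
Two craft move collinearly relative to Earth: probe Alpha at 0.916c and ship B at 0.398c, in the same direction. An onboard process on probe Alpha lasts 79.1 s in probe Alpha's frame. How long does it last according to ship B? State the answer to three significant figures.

137 s

Speed of probe Alpha in ship B's frame: u = (v_A − v_B)/(1 − v_A v_B/c²) = (0.916 − 0.398)/(1 − 0.916×0.398) = 0.518/0.635432 = 0.81519; |u| = 0.81519c.
γ for this relative speed: γ = 1/√(1 − 0.664535) = 1.7265.
The clock on probe Alpha records proper time, so ship B measures Δt = γΔτ = 1.7265 × 79.1 = 137 s.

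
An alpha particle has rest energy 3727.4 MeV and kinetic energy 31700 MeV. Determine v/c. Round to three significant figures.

0.994

γ = 1 + K/(mc²) = 1 + 31700/3727.4 = 9.5046.
β = √(1 − 1/γ²) = √(1 − 0.0110696) = √0.9889304 = 0.994.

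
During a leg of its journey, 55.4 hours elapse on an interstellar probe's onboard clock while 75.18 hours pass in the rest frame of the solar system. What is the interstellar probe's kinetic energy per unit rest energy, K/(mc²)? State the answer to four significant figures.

0.3570

The time-dilation ratio gives γ = 75.18/55.4 = 1.35704.
K/(mc²) = γ − 1 = 1.35704 − 1 = 0.3570.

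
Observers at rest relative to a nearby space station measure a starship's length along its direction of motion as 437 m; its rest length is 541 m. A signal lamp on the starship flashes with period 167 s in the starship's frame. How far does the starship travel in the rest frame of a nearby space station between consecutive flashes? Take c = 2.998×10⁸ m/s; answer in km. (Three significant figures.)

3.65×10^7 km

γ = L₀/L = 541/437 = 1.23799.
β = √(1 − 1/γ²) = 0.58951. Lab-frame period = γτ = 1.23799×167 s = 206.74 s. Distance = βc × γτ = 0.58951 × 2.998×10⁸ m/s × 206.74 s = 3.6538×10^10 m = 3.65×10^7 km.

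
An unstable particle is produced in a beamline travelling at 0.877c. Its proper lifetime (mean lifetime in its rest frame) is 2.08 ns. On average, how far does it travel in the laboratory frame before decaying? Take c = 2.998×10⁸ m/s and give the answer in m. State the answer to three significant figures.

γ = 1/√(1 − β²) = 1/√(1 − 0.769129) = 1/√0.230871 = 1/0.48049 = 2.0812.
Lab-frame lifetime: Δt = γτ = 2.0812 × 2.08 ns = 4.3289 ns.
Distance: d = vΔt = 0.877 × 2.998×10⁸ m/s × 4.3289×10^-9 s = 1.14 m.

1.14 m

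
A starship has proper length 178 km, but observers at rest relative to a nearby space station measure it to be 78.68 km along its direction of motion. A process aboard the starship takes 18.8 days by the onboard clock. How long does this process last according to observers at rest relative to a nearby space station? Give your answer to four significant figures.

42.53 days

From L = L₀/γ: γ = 178/78.68 = 2.26233.
Δt = γΔτ = 2.26233 × 18.8 = 42.53 days.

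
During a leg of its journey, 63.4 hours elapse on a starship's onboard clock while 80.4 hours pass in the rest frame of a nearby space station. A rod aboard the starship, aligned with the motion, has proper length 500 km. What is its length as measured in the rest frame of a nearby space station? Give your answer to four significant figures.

394.3 km

The time-dilation ratio gives γ = 80.4/63.4 = 1.26814.
L = L₀/γ = 500/1.26814 = 394.3 km.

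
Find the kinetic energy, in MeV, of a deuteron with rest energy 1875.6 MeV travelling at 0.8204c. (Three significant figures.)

1400 MeV

γ = 1/√(1 − β²) = 1/√(1 − 0.67305616) = 1/√0.32694384 = 1.74889.
Kinetic energy: K = (γ − 1)mc² = (1.74889 − 1) × 1875.6 MeV = 0.74889 × 1875.6 = 1400 MeV.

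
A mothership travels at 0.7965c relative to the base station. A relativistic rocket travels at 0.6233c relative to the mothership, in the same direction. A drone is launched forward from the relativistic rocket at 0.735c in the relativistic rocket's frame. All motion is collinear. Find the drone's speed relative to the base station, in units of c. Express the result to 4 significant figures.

0.9920c

First combine the drone and relativistic rocket (S''→S'): u₁ = (0.735 + 0.6233)/(1 + 0.735×0.6233) = 1.3583/1.4581255 = 0.93154.
Then combine with the mothership (S'→S): u = (0.93154 + 0.7965)/(1 + 0.93154×0.7965) = 1.72804/1.74197161 = 0.992.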